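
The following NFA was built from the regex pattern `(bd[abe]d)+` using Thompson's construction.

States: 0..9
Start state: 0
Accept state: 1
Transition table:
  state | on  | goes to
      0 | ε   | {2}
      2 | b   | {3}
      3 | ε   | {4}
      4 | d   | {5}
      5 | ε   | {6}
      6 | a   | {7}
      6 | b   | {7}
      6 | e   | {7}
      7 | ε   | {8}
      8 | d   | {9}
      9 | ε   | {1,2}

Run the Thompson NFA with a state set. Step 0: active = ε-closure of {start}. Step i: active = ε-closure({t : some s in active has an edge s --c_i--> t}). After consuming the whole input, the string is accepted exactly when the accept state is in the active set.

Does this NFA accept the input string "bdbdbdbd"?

Answer: ACCEPT

Derivation:
start: ε-closure({0}) = {0,2}
'b' @ 1: {3,4}
'd' @ 2: {5,6}
'b' @ 3: {7,8}
'd' @ 4: {1,2,9}  ✓accept
'b' @ 5: {3,4}
'd' @ 6: {5,6}
'b' @ 7: {7,8}
'd' @ 8: {1,2,9}  ✓accept
final: {1,2,9}; accept 1 in set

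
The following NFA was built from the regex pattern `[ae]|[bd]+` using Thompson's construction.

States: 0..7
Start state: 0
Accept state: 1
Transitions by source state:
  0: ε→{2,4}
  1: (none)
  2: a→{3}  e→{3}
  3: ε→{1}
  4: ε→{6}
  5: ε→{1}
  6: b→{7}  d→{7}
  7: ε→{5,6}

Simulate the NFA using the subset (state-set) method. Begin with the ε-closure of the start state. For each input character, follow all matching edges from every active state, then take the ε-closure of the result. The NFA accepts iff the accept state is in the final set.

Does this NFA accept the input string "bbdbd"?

S₀ = ε-closure({0}) = {0,2,4,6}
'b' @ 1: {1,5,6,7}  ✓accept
'b' @ 2: {1,5,6,7}  ✓accept
'd' @ 3: {1,5,6,7}  ✓accept
'b' @ 4: {1,5,6,7}  ✓accept
'd' @ 5: {1,5,6,7}  ✓accept
final: {1,5,6,7}; accept 1 in set

Answer: ACCEPT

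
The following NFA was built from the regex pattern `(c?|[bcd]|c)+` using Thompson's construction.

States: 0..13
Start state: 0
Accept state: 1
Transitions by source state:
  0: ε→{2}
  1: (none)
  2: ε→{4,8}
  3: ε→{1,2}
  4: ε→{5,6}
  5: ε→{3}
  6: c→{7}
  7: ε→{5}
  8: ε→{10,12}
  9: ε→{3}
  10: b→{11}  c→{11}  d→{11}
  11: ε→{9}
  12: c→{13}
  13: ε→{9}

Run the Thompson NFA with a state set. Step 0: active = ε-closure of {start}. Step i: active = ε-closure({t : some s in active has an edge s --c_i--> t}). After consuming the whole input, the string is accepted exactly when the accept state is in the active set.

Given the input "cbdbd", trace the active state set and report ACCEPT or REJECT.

S₀ = ε-closure({0}) = {0,1,2,3,4,5,6,8,10,12}
'c' @ 1: {1,2,3,4,5,6,7,8,9,10,11,12,13}  [accepting]
'b' @ 2: {1,2,3,4,5,6,8,9,10,11,12}  [accepting]
'd' @ 3: {1,2,3,4,5,6,8,9,10,11,12}  [accepting]
'b' @ 4: {1,2,3,4,5,6,8,9,10,11,12}  [accepting]
'd' @ 5: {1,2,3,4,5,6,8,9,10,11,12}  [accepting]
final: {1,2,3,4,5,6,8,9,10,11,12}; accept 1 in set

Answer: ACCEPT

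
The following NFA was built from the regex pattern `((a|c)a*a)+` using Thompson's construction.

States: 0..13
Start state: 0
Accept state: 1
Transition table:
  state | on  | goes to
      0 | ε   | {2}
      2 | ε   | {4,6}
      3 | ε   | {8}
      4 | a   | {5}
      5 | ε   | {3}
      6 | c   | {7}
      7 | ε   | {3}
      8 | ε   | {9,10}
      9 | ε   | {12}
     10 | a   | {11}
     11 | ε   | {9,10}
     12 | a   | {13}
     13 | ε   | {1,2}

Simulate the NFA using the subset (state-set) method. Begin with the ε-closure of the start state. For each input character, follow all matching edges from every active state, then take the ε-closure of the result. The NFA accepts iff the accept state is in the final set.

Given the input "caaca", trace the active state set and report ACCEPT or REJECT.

Answer: ACCEPT

Trace:
initial (ε-close {0}): {0,2,4,6}
'c' @ 1: {3,7,8,9,10,12}
'a' @ 2: {1,2,4,6,9,10,11,12,13}  [accepting]
'a' @ 3: {1,2,3,4,5,6,8,9,10,11,12,13}  [accepting]
'c' @ 4: {3,7,8,9,10,12}
'a' @ 5: {1,2,4,6,9,10,11,12,13}  [accepting]
after full input: {1,2,4,6,9,10,11,12,13}  (accept=1 in)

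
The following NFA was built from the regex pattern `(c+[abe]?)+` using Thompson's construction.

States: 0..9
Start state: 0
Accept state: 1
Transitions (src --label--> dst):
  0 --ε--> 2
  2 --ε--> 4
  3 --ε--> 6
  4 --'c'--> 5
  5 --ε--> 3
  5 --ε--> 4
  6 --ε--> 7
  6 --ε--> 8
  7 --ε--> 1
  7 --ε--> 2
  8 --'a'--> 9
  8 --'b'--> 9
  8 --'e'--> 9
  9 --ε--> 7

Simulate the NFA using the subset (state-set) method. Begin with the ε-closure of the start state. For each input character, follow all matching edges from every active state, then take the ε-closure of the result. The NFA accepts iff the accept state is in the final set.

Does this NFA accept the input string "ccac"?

Answer: ACCEPT

Derivation:
start: ε-closure({0}) = {0,2,4}
'c' @ 1: {1,2,3,4,5,6,7,8}  [accepting]
'c' @ 2: {1,2,3,4,5,6,7,8}  [accepting]
'a' @ 3: {1,2,4,7,9}  [accepting]
'c' @ 4: {1,2,3,4,5,6,7,8}  [accepting]
after full input: {1,2,3,4,5,6,7,8}  (accept=1 in)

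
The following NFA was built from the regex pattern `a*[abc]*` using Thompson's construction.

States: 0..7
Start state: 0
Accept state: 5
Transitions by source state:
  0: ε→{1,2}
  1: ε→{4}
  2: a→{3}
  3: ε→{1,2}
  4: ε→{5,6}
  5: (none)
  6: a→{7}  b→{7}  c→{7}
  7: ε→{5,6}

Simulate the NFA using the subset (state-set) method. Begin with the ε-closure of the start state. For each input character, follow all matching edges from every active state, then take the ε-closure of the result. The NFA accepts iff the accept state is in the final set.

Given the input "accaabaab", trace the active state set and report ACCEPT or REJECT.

S₀ = ε-closure({0}) = {0,1,2,4,5,6}
'a' @ 1: {1,2,3,4,5,6,7}  ✓accept
'c' @ 2: {5,6,7}  ✓accept
'c' @ 3: {5,6,7}  ✓accept
'a' @ 4: {5,6,7}  ✓accept
'a' @ 5: {5,6,7}  ✓accept
'b' @ 6: {5,6,7}  ✓accept
'a' @ 7: {5,6,7}  ✓accept
'a' @ 8: {5,6,7}  ✓accept
'b' @ 9: {5,6,7}  ✓accept
final: {5,6,7}; accept 5 in set

Answer: ACCEPT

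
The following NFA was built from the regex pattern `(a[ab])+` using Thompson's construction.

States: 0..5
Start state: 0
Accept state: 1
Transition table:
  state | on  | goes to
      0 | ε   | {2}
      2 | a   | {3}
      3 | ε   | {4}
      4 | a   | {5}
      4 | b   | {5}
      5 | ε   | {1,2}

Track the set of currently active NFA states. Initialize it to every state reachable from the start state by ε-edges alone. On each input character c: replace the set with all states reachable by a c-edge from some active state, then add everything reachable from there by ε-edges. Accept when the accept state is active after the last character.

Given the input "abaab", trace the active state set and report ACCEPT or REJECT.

Answer: REJECT

Derivation:
initial (ε-close {0}): {0,2}
'a' @ 1: {3,4}
'b' @ 2: {1,2,5}  (accept∈set)
'a' @ 3: {3,4}
'a' @ 4: {1,2,5}  (accept∈set)
'b' @ 5: {}  — dead — no transitions
final: {}; accept 1 not in set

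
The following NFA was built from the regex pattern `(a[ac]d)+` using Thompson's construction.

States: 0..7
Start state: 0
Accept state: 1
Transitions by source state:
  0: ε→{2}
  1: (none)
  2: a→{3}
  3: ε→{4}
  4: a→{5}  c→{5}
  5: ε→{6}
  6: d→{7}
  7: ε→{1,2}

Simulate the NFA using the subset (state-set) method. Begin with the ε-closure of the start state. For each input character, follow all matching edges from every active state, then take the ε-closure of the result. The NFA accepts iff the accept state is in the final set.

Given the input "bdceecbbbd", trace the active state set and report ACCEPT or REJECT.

Answer: REJECT

Trace:
initial (ε-close {0}): {0,2}
'b' @ 1: {}  — state set empty
rest 'dceecbbbd' ignored (set empty)
after full input: {}  (accept=1 not in)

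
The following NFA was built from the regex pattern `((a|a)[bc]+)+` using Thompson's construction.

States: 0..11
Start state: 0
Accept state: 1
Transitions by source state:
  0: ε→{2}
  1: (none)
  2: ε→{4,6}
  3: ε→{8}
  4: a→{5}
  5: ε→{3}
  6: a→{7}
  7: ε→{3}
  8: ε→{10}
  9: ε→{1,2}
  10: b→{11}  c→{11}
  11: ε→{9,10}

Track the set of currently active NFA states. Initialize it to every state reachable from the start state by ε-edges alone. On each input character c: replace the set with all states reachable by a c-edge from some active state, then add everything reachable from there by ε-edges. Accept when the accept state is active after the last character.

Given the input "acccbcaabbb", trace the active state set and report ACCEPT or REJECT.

S₀ = ε-closure({0}) = {0,2,4,6}
'a' @ 1: {3,5,7,8,10}
'c' @ 2: {1,2,4,6,9,10,11}  ✓accept
'c' @ 3: {1,2,4,6,9,10,11}  ✓accept
'c' @ 4: {1,2,4,6,9,10,11}  ✓accept
'b' @ 5: {1,2,4,6,9,10,11}  ✓accept
'c' @ 6: {1,2,4,6,9,10,11}  ✓accept
'a' @ 7: {3,5,7,8,10}
'a' @ 8: {}  — dead — no transitions
rest 'bbb' ignored (set empty)
end set {} — state 1 not in

Answer: REJECT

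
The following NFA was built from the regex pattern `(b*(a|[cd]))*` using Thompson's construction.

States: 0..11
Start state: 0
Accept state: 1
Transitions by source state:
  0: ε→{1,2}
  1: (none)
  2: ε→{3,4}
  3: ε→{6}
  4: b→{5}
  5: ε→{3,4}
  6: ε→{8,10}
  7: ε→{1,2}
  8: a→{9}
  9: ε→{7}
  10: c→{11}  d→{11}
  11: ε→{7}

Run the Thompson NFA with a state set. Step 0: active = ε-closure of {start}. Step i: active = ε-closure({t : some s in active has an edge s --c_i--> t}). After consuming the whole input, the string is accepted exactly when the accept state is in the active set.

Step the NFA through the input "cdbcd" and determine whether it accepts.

initial (ε-close {0}): {0,1,2,3,4,6,8,10}
'c' @ 1: {1,2,3,4,6,7,8,10,11}  (accept∈set)
'd' @ 2: {1,2,3,4,6,7,8,10,11}  (accept∈set)
'b' @ 3: {3,4,5,6,8,10}
'c' @ 4: {1,2,3,4,6,7,8,10,11}  (accept∈set)
'd' @ 5: {1,2,3,4,6,7,8,10,11}  (accept∈set)
end set {1,2,3,4,6,7,8,10,11} — state 1 in

Answer: ACCEPT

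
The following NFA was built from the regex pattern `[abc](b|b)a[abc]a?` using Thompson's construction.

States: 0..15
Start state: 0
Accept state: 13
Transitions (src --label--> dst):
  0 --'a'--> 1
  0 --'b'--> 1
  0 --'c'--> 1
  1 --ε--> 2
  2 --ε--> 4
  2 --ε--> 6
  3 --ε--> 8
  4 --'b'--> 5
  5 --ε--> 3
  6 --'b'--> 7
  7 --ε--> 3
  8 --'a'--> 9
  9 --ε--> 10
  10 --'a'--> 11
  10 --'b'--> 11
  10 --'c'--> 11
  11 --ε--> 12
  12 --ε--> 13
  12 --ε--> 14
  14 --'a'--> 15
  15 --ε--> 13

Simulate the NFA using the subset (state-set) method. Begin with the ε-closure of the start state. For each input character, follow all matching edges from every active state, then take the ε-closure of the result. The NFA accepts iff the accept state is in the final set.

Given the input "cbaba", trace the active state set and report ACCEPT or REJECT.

S₀ = ε-closure({0}) = {0}
'c' @ 1: {1,2,4,6}
'b' @ 2: {3,5,7,8}
'a' @ 3: {9,10}
'b' @ 4: {11,12,13,14}  (accept∈set)
'a' @ 5: {13,15}  (accept∈set)
after full input: {13,15}  (accept=13 in)

Answer: ACCEPT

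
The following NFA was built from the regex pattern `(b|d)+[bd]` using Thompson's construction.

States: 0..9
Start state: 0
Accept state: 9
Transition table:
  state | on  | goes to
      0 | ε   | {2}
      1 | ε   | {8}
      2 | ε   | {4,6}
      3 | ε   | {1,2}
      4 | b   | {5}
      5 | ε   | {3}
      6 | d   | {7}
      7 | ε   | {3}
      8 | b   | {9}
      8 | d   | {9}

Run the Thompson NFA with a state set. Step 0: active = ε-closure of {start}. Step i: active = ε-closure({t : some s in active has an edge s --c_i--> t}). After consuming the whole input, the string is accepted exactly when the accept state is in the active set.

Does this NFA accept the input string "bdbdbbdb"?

Answer: ACCEPT

Steps:
initial (ε-close {0}): {0,2,4,6}
'b' @ 1: {1,2,3,4,5,6,8}
'd' @ 2: {1,2,3,4,6,7,8,9}  [accepting]
'b' @ 3: {1,2,3,4,5,6,8,9}  [accepting]
'd' @ 4: {1,2,3,4,6,7,8,9}  [accepting]
'b' @ 5: {1,2,3,4,5,6,8,9}  [accepting]
'b' @ 6: {1,2,3,4,5,6,8,9}  [accepting]
'd' @ 7: {1,2,3,4,6,7,8,9}  [accepting]
'b' @ 8: {1,2,3,4,5,6,8,9}  [accepting]
end set {1,2,3,4,5,6,8,9} — state 9 in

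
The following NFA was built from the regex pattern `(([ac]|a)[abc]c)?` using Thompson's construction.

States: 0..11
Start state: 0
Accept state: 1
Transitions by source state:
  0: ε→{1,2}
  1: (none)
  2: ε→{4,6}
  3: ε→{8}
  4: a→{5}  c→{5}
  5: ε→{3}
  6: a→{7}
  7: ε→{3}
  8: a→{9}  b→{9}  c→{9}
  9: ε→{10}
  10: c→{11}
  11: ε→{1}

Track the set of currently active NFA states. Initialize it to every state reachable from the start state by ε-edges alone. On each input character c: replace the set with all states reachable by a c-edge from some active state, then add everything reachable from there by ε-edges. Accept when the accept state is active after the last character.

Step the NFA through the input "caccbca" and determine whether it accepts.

S₀ = ε-closure({0}) = {0,1,2,4,6}
'c' @ 1: {3,5,8}
'a' @ 2: {9,10}
'c' @ 3: {1,11}  [accepting]
'c' @ 4: {}  — dead — no transitions
rest 'bca' ignored (set empty)
end set {} — state 1 not in

Answer: REJECT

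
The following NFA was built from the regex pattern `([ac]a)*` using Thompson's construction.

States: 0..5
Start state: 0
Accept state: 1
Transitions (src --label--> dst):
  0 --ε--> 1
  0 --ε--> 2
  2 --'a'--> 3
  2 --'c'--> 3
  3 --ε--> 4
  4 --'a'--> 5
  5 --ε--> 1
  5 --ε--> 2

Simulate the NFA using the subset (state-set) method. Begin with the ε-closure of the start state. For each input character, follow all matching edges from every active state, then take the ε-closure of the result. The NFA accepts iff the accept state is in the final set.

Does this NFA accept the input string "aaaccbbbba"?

start: ε-closure({0}) = {0,1,2}
'a' @ 1: {3,4}
'a' @ 2: {1,2,5}  ✓accept
'a' @ 3: {3,4}
'c' @ 4: {}  — dead — no transitions
rest 'cbbbba' ignored (set empty)
final: {}; accept 1 not in set

Answer: REJECT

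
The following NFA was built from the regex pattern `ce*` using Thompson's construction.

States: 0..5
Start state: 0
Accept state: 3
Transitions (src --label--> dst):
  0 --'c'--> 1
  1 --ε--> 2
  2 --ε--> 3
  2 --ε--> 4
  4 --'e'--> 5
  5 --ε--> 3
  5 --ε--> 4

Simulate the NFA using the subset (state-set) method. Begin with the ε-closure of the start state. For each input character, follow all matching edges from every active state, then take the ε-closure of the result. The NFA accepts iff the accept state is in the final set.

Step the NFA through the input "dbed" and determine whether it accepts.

Answer: REJECT

Derivation:
S₀ = ε-closure({0}) = {0}
'd' @ 1: {}  — no active states
rest 'bed' ignored (set empty)
final: {}; accept 3 not in set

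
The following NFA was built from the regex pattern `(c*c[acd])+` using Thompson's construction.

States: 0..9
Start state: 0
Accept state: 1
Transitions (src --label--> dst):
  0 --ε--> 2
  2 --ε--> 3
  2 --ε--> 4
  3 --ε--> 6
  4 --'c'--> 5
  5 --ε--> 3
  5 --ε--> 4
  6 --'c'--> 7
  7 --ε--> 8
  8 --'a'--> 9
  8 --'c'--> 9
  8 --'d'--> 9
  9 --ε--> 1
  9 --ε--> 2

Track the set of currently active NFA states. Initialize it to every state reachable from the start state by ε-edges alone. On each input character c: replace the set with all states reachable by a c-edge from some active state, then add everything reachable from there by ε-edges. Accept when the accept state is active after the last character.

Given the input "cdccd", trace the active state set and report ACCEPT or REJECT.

Answer: ACCEPT

Trace:
S₀ = ε-closure({0}) = {0,2,3,4,6}
'c' @ 1: {3,4,5,6,7,8}
'd' @ 2: {1,2,3,4,6,9}  [accepting]
'c' @ 3: {3,4,5,6,7,8}
'c' @ 4: {1,2,3,4,5,6,7,8,9}  [accepting]
'd' @ 5: {1,2,3,4,6,9}  [accepting]
after full input: {1,2,3,4,6,9}  (accept=1 in)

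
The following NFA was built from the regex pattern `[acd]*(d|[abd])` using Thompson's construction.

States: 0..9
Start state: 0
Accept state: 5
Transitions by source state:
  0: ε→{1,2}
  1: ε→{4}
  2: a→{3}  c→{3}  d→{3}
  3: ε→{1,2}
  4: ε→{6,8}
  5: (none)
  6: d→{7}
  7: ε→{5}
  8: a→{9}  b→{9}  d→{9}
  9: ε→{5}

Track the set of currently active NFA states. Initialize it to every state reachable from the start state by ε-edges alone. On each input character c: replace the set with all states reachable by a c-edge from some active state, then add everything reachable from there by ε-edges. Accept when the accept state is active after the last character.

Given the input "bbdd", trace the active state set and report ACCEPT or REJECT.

Answer: REJECT

Steps:
S₀ = ε-closure({0}) = {0,1,2,4,6,8}
'b' @ 1: {5,9}  [accepting]
'b' @ 2: {}  — state set empty
rest 'dd' ignored (set empty)
after full input: {}  (accept=5 not in)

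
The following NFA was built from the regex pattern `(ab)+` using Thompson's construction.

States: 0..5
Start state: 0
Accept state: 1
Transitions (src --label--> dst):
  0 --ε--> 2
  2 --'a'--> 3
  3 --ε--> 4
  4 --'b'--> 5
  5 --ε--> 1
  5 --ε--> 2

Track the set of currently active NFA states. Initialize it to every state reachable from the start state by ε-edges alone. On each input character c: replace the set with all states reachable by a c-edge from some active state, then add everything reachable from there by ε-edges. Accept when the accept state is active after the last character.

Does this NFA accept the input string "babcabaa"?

initial (ε-close {0}): {0,2}
'b' @ 1: {}  — state set empty
rest 'abcabaa' ignored (set empty)
after full input: {}  (accept=1 not in)

Answer: REJECT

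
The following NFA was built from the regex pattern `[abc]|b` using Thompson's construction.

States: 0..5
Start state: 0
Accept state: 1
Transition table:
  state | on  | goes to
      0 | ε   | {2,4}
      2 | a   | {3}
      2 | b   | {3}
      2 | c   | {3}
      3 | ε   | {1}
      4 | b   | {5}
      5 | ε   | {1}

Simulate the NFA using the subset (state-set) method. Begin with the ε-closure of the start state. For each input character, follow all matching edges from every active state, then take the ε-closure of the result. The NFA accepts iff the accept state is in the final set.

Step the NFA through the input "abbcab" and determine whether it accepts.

Answer: REJECT

Steps:
start: ε-closure({0}) = {0,2,4}
'a' @ 1: {1,3}  (accept∈set)
'b' @ 2: {}  — dead — no transitions
rest 'bcab' ignored (set empty)
final: {}; accept 1 not in set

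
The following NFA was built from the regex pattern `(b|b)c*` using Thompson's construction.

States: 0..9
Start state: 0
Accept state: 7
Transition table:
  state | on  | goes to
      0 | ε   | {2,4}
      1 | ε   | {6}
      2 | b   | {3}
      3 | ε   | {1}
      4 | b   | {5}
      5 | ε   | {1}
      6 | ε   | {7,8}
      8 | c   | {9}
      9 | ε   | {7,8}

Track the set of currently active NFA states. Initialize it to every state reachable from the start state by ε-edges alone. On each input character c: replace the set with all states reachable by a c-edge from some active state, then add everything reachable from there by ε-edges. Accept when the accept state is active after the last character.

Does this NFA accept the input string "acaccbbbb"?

S₀ = ε-closure({0}) = {0,2,4}
'a' @ 1: {}  — state set empty
rest 'caccbbbb' ignored (set empty)
end set {} — state 7 not in

Answer: REJECT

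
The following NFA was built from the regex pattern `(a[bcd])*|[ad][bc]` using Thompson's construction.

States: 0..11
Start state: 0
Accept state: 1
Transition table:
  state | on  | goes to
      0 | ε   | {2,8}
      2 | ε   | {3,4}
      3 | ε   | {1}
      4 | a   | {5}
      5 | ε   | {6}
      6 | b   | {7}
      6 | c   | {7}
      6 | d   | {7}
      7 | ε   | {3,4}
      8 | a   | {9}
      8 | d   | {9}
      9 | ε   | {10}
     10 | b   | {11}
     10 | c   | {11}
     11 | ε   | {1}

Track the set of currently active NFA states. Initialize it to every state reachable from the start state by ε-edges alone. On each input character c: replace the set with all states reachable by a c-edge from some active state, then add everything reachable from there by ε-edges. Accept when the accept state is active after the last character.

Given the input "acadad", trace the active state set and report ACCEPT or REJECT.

S₀ = ε-closure({0}) = {0,1,2,3,4,8}
'a' @ 1: {5,6,9,10}
'c' @ 2: {1,3,4,7,11}  [accepting]
'a' @ 3: {5,6}
'd' @ 4: {1,3,4,7}  [accepting]
'a' @ 5: {5,6}
'd' @ 6: {1,3,4,7}  [accepting]
final: {1,3,4,7}; accept 1 in set

Answer: ACCEPT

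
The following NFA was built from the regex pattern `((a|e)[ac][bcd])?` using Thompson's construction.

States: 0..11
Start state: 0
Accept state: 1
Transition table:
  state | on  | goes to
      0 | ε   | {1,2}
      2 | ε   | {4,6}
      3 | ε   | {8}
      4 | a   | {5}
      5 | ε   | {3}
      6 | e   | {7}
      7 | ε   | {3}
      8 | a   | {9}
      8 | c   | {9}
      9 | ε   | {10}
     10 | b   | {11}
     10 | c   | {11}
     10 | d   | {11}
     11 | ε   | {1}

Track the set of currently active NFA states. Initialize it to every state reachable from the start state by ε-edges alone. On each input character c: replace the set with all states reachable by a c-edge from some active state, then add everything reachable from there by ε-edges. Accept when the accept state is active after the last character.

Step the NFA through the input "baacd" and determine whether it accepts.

Answer: REJECT

Derivation:
initial (ε-close {0}): {0,1,2,4,6}
'b' @ 1: {}  — no active states
rest 'aacd' ignored (set empty)
final: {}; accept 1 not in set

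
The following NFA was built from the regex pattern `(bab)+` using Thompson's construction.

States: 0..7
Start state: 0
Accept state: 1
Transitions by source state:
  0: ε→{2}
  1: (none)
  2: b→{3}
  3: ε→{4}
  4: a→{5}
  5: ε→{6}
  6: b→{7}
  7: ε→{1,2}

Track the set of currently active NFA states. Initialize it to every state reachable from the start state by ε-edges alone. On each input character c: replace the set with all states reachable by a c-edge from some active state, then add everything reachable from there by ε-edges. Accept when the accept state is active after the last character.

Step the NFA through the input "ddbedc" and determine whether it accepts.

Answer: REJECT

Trace:
S₀ = ε-closure({0}) = {0,2}
'd' @ 1: {}  — no active states
rest 'dbedc' ignored (set empty)
after full input: {}  (accept=1 not in)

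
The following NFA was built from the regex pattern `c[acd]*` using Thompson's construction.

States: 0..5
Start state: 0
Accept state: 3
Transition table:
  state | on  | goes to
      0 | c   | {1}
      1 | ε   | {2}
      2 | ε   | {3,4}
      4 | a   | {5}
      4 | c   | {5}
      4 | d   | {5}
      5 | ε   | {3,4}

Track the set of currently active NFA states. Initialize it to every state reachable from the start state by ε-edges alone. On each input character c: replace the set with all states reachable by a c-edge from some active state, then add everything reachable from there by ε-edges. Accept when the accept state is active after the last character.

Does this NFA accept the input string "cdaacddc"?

start: ε-closure({0}) = {0}
'c' @ 1: {1,2,3,4}  ✓accept
'd' @ 2: {3,4,5}  ✓accept
'a' @ 3: {3,4,5}  ✓accept
'a' @ 4: {3,4,5}  ✓accept
'c' @ 5: {3,4,5}  ✓accept
'd' @ 6: {3,4,5}  ✓accept
'd' @ 7: {3,4,5}  ✓accept
'c' @ 8: {3,4,5}  ✓accept
after full input: {3,4,5}  (accept=3 in)

Answer: ACCEPT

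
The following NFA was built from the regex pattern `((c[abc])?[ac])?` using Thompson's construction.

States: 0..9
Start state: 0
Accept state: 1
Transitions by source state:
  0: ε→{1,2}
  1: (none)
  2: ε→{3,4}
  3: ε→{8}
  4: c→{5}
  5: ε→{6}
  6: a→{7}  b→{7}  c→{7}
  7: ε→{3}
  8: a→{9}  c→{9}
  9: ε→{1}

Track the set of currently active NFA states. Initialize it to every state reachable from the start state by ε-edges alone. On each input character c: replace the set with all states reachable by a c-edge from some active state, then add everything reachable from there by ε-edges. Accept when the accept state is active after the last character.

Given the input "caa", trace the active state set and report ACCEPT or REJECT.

S₀ = ε-closure({0}) = {0,1,2,3,4,8}
'c' @ 1: {1,5,6,9}  [accepting]
'a' @ 2: {3,7,8}
'a' @ 3: {1,9}  [accepting]
end set {1,9} — state 1 in

Answer: ACCEPT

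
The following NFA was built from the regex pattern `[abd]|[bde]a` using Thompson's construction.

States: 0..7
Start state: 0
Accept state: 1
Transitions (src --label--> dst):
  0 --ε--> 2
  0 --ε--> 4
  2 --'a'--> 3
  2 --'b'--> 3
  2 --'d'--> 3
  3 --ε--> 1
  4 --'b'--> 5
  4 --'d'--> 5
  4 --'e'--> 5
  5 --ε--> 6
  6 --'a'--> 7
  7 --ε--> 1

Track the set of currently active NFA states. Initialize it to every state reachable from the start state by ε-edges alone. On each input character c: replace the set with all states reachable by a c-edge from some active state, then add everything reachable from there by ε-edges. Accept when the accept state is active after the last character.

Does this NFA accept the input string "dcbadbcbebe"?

start: ε-closure({0}) = {0,2,4}
'd' @ 1: {1,3,5,6}  (accept∈set)
'c' @ 2: {}  — dead — no transitions
rest 'badbcbebe' ignored (set empty)
end set {} — state 1 not in

Answer: REJECT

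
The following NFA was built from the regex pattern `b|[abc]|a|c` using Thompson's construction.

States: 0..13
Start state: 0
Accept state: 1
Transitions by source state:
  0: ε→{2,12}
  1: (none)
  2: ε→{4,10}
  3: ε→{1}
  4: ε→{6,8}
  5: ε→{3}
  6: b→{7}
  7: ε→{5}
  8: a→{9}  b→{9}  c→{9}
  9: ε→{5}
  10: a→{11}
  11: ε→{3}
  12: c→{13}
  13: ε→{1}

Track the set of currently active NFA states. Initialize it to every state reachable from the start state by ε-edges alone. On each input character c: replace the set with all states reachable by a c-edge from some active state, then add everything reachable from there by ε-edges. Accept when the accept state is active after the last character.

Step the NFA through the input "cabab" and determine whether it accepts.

Answer: REJECT

Derivation:
initial (ε-close {0}): {0,2,4,6,8,10,12}
'c' @ 1: {1,3,5,9,13}  [accepting]
'a' @ 2: {}  — state set empty
rest 'bab' ignored (set empty)
final: {}; accept 1 not in set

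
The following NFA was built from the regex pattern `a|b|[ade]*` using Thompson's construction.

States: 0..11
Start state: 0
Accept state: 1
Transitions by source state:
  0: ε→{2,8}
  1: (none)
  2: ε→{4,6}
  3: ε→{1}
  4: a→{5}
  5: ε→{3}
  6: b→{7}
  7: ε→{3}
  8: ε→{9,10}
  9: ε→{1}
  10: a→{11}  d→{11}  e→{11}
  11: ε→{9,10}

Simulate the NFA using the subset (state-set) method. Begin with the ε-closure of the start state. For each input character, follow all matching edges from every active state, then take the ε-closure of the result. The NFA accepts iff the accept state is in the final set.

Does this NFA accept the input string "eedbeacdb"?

Answer: REJECT

Derivation:
S₀ = ε-closure({0}) = {0,1,2,4,6,8,9,10}
'e' @ 1: {1,9,10,11}  ✓accept
'e' @ 2: {1,9,10,11}  ✓accept
'd' @ 3: {1,9,10,11}  ✓accept
'b' @ 4: {}  — no active states
rest 'eacdb' ignored (set empty)
final: {}; accept 1 not in set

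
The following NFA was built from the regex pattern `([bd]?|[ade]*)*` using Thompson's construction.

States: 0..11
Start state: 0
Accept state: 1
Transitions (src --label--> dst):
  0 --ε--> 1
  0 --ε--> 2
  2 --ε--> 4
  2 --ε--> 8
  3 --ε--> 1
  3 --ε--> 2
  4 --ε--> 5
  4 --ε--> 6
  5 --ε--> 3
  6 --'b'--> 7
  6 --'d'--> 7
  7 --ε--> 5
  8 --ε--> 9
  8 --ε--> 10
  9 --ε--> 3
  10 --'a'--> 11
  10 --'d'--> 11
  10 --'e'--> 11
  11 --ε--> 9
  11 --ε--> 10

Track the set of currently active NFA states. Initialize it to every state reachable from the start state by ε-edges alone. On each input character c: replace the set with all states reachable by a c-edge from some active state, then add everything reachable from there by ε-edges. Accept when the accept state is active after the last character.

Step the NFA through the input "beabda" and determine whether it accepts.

S₀ = ε-closure({0}) = {0,1,2,3,4,5,6,8,9,10}
'b' @ 1: {1,2,3,4,5,6,7,8,9,10}  ✓accept
'e' @ 2: {1,2,3,4,5,6,8,9,10,11}  ✓accept
'a' @ 3: {1,2,3,4,5,6,8,9,10,11}  ✓accept
'b' @ 4: {1,2,3,4,5,6,7,8,9,10}  ✓accept
'd' @ 5: {1,2,3,4,5,6,7,8,9,10,11}  ✓accept
'a' @ 6: {1,2,3,4,5,6,8,9,10,11}  ✓accept
final: {1,2,3,4,5,6,8,9,10,11}; accept 1 in set

Answer: ACCEPT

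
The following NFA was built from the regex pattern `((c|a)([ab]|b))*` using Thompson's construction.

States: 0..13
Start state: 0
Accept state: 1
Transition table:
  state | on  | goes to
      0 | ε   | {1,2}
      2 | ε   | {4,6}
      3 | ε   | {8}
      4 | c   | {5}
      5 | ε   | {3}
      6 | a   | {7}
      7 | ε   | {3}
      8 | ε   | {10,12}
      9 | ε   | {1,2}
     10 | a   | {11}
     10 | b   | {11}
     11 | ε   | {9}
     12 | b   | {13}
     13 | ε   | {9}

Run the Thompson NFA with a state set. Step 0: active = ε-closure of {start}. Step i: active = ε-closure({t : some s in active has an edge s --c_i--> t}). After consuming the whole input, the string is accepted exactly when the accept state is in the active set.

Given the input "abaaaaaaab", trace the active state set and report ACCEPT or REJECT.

S₀ = ε-closure({0}) = {0,1,2,4,6}
'a' @ 1: {3,7,8,10,12}
'b' @ 2: {1,2,4,6,9,11,13}  [accepting]
'a' @ 3: {3,7,8,10,12}
'a' @ 4: {1,2,4,6,9,11}  [accepting]
'a' @ 5: {3,7,8,10,12}
'a' @ 6: {1,2,4,6,9,11}  [accepting]
'a' @ 7: {3,7,8,10,12}
'a' @ 8: {1,2,4,6,9,11}  [accepting]
'a' @ 9: {3,7,8,10,12}
'b' @ 10: {1,2,4,6,9,11,13}  [accepting]
final: {1,2,4,6,9,11,13}; accept 1 in set

Answer: ACCEPT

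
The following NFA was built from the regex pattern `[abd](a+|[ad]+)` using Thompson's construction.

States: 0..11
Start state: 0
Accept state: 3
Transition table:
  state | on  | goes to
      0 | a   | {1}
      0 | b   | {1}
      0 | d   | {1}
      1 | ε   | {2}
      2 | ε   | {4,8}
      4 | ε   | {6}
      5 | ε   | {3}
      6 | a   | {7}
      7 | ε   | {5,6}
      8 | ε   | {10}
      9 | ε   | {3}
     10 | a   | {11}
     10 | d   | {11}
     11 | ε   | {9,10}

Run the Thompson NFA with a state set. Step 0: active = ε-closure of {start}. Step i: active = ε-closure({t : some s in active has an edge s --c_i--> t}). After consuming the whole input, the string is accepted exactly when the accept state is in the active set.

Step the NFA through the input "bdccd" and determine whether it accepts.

S₀ = ε-closure({0}) = {0}
'b' @ 1: {1,2,4,6,8,10}
'd' @ 2: {3,9,10,11}  (accept∈set)
'c' @ 3: {}  — state set empty
rest 'cd' ignored (set empty)
end set {} — state 3 not in

Answer: REJECT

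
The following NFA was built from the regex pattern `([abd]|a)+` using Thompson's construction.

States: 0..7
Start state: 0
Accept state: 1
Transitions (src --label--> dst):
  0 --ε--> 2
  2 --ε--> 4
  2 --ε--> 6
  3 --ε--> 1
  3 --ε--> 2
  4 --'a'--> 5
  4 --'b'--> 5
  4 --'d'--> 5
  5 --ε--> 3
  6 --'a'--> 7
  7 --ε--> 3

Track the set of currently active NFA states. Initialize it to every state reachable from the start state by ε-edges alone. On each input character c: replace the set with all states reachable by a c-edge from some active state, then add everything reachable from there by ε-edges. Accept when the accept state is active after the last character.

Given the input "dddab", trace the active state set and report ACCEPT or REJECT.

initial (ε-close {0}): {0,2,4,6}
'd' @ 1: {1,2,3,4,5,6}  (accept∈set)
'd' @ 2: {1,2,3,4,5,6}  (accept∈set)
'd' @ 3: {1,2,3,4,5,6}  (accept∈set)
'a' @ 4: {1,2,3,4,5,6,7}  (accept∈set)
'b' @ 5: {1,2,3,4,5,6}  (accept∈set)
final: {1,2,3,4,5,6}; accept 1 in set

Answer: ACCEPT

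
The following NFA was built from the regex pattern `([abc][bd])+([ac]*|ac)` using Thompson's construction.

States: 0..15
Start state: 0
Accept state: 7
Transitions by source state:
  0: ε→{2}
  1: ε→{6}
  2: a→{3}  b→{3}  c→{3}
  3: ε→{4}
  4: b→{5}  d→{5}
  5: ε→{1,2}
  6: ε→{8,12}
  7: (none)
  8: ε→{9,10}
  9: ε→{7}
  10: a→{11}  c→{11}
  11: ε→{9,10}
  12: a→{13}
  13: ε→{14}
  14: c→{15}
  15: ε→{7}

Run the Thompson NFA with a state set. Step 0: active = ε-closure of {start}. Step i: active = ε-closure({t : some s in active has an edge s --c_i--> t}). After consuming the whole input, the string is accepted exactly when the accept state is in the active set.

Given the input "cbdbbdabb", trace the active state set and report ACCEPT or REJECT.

initial (ε-close {0}): {0,2}
'c' @ 1: {3,4}
'b' @ 2: {1,2,5,6,7,8,9,10,12}  [accepting]
'd' @ 3: {}  — dead — no transitions
rest 'bbdabb' ignored (set empty)
final: {}; accept 7 not in set

Answer: REJECT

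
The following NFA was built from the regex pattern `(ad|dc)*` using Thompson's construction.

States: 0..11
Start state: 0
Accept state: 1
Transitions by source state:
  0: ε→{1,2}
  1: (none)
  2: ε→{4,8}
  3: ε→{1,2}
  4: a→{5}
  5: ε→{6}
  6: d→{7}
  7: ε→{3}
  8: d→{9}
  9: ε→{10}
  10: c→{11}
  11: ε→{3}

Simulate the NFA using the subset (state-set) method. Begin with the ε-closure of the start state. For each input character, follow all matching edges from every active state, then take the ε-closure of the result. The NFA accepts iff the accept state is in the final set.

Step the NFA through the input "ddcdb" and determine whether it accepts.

Answer: REJECT

Trace:
start: ε-closure({0}) = {0,1,2,4,8}
'd' @ 1: {9,10}
'd' @ 2: {}  — state set empty
rest 'cdb' ignored (set empty)
end set {} — state 1 not in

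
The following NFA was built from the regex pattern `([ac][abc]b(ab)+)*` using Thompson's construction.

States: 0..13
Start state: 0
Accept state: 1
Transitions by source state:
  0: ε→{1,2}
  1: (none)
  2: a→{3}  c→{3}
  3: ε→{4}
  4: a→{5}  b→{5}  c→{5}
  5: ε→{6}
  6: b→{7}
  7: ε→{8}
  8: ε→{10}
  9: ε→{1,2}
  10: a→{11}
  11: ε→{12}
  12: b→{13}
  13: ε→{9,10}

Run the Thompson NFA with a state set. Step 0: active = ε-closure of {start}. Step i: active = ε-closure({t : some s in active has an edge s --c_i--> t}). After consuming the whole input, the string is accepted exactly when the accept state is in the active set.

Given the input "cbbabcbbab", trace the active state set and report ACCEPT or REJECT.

initial (ε-close {0}): {0,1,2}
'c' @ 1: {3,4}
'b' @ 2: {5,6}
'b' @ 3: {7,8,10}
'a' @ 4: {11,12}
'b' @ 5: {1,2,9,10,13}  [accepting]
'c' @ 6: {3,4}
'b' @ 7: {5,6}
'b' @ 8: {7,8,10}
'a' @ 9: {11,12}
'b' @ 10: {1,2,9,10,13}  [accepting]
final: {1,2,9,10,13}; accept 1 in set

Answer: ACCEPT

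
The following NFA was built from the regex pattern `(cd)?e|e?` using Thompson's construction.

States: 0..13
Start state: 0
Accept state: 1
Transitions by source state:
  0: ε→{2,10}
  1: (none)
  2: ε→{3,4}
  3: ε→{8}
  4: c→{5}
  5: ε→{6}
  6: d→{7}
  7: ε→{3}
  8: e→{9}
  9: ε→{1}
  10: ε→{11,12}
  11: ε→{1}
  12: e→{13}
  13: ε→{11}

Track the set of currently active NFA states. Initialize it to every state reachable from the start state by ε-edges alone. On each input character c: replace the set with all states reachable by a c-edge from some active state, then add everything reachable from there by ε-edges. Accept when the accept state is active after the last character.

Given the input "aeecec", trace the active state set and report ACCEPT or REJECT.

Answer: REJECT

Derivation:
start: ε-closure({0}) = {0,1,2,3,4,8,10,11,12}
'a' @ 1: {}  — no active states
rest 'eecec' ignored (set empty)
end set {} — state 1 not in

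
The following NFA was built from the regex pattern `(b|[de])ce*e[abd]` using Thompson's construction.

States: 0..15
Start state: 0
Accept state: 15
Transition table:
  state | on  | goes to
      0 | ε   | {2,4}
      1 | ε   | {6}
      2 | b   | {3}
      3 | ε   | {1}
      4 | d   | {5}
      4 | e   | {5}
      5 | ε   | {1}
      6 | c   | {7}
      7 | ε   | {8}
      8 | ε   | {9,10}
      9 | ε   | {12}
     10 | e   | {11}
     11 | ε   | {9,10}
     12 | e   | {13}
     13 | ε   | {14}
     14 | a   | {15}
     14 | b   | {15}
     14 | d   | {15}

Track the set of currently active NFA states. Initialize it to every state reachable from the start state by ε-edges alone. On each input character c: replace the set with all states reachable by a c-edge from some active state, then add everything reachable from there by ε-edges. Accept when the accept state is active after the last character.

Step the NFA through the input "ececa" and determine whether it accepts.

Answer: REJECT

Derivation:
S₀ = ε-closure({0}) = {0,2,4}
'e' @ 1: {1,5,6}
'c' @ 2: {7,8,9,10,12}
'e' @ 3: {9,10,11,12,13,14}
'c' @ 4: {}  — no active states
rest 'a' ignored (set empty)
after full input: {}  (accept=15 not in)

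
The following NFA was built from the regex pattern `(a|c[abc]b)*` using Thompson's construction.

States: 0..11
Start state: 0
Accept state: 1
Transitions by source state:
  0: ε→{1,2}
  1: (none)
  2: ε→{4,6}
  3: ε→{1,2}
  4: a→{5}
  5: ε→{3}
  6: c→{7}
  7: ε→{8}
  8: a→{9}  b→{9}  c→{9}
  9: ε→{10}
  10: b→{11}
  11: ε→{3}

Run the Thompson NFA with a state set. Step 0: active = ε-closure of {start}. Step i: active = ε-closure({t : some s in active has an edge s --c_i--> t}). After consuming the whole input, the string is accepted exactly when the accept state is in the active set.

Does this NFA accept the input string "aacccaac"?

S₀ = ε-closure({0}) = {0,1,2,4,6}
'a' @ 1: {1,2,3,4,5,6}  [accepting]
'a' @ 2: {1,2,3,4,5,6}  [accepting]
'c' @ 3: {7,8}
'c' @ 4: {9,10}
'c' @ 5: {}  — no active states
rest 'aac' ignored (set empty)
after full input: {}  (accept=1 not in)

Answer: REJECT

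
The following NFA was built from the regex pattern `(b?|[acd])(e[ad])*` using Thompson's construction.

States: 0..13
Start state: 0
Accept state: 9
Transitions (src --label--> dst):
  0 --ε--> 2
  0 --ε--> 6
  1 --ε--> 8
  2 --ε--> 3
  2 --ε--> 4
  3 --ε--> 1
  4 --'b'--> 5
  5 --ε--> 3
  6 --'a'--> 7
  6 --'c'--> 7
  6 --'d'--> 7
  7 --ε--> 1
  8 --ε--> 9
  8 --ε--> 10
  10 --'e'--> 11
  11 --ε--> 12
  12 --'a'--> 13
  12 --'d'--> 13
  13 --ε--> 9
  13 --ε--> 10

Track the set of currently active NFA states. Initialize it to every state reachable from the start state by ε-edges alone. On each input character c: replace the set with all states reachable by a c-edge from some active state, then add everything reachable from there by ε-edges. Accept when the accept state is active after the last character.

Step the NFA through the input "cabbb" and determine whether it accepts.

start: ε-closure({0}) = {0,1,2,3,4,6,8,9,10}
'c' @ 1: {1,7,8,9,10}  (accept∈set)
'a' @ 2: {}  — dead — no transitions
rest 'bbb' ignored (set empty)
end set {} — state 9 not in

Answer: REJECT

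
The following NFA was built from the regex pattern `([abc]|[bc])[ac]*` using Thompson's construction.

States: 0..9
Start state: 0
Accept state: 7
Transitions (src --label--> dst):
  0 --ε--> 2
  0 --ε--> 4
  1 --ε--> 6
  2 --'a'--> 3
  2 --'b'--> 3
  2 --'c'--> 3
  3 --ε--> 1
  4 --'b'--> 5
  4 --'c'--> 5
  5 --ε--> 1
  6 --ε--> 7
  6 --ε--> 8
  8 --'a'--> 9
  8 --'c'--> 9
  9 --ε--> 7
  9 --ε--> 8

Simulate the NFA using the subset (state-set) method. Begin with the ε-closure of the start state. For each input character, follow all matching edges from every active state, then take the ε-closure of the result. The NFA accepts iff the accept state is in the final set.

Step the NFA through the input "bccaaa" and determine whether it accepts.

Answer: ACCEPT

Trace:
start: ε-closure({0}) = {0,2,4}
'b' @ 1: {1,3,5,6,7,8}  ✓accept
'c' @ 2: {7,8,9}  ✓accept
'c' @ 3: {7,8,9}  ✓accept
'a' @ 4: {7,8,9}  ✓accept
'a' @ 5: {7,8,9}  ✓accept
'a' @ 6: {7,8,9}  ✓accept
after full input: {7,8,9}  (accept=7 in)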